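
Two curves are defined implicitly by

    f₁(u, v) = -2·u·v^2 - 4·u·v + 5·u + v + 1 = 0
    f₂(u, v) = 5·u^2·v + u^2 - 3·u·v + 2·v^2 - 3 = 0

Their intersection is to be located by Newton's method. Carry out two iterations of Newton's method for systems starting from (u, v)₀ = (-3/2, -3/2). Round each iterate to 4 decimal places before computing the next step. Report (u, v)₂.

At (-3/2, -3/2): F = (-10.2500, -19.8750).
Jacobian J = [[-2·v^2 - 4·v + 5, -4·u·v - 4·u + 1], [10·u·v + 2·u - 3·v, 5·u^2 - 3·u + 4·v]].
At the point, J = [[6.5000, -2.0000], [24.0000, 9.7500]] (det J = 111.3750).
Solving J·Δ = −F gives Δ = (1.2542, -1.0488).
Then the next iterate is (u, v)₁ = (-0.2458, -2.5488).
Round to (-0.2458, -2.5488) and repeat: F = (-2.090159, 7.403733), J = [[2.202437, -0.522780], [13.419750, -9.155712]].
Δ = (1.7497, 3.3732), so (u, v)₂ = (1.5039, 0.8244).

(1.5039, 0.8244)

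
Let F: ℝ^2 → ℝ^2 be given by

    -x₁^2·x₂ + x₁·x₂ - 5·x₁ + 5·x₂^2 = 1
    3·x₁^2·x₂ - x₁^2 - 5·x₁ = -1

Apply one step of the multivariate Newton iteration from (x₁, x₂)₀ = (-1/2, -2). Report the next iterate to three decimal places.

At (-1/2, -2): F = (23.000, 1.750).
Jacobian J = [[-2·x₁·x₂ + x₂ - 5, -x₁^2 + x₁ + 10·x₂], [6·x₁·x₂ - 2·x₁ - 5, 3·x₁^2]].
At the point, J = [[-9.000, -20.750], [2.000, 0.750]] (det J = 34.750).
Solving J·Δ = −F gives Δ = (-1.541, 1.777).
Then the next iterate is (x₁, x₂)₁ = (-2.041, -0.223).

(-2.041, -0.223)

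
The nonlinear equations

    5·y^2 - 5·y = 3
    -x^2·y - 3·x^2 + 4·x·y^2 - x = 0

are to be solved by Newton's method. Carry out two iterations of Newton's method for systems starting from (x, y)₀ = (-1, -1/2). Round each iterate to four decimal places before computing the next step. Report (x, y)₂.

At (-1, -1/2): F = (0.7500, -2.5000).
Jacobian J = [[0, 10·y - 5], [-2·x·y - 6·x + 4·y^2 - 1, -x^2 + 8·x·y]].
At the point, J = [[0.0000, -10.0000], [5.0000, 3.0000]] (det J = 50.0000).
Solving J·Δ = −F gives Δ = (0.4550, 0.0750).
Then the next iterate is (x, y)₁ = (-0.5450, -0.4250).
Round to (-0.5450, -0.4250) and repeat: F = (0.028125, -0.613602), J = [[0.0000, -9.2500], [2.529250, 1.555975]].
Δ = (0.2407, 0.0030), so (x, y)₂ = (-0.3043, -0.4220).

(-0.3043, -0.4220)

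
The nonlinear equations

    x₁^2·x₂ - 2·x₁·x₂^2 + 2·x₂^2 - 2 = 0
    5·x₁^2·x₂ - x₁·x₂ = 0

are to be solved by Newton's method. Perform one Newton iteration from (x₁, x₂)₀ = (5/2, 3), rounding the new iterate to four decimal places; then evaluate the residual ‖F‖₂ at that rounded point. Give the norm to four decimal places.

25.0502

At (5/2, 3): F = (-10.2500, 86.2500).
Jacobian J = [[2·x₁·x₂ - 2·x₂^2, x₁^2 - 4·x₁·x₂ + 4·x₂], [10·x₁·x₂ - x₂, 5·x₁^2 - x₁]].
At the point, J = [[-3.0000, -11.7500], [72.0000, 28.7500]] (det J = 759.7500).
Solving J·Δ = −F gives Δ = (-0.9460, -0.6308).
Then the next iterate is (x₁, x₂)₁ = (1.5540, 2.3692).
Re-evaluating at (1.5540, 2.3692): F = (-2.497905, 24.925358), so ‖F‖₂ = 25.0502.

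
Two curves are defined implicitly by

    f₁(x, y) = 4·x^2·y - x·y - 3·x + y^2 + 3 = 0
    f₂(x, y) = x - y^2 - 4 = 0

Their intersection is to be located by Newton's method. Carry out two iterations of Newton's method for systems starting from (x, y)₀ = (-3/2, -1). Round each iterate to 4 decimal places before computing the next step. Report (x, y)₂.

(-5.0830, 1.2250)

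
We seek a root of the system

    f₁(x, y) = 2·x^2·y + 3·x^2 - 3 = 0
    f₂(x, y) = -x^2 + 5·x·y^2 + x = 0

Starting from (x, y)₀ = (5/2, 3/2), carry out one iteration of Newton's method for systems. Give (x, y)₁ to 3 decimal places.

(1.544, 1.035)

At (5/2, 3/2): F = (34.500, 24.375).
Jacobian J = [[4·x·y + 6·x, 2·x^2], [-2·x + 5·y^2 + 1, 10·x·y]].
At the point, J = [[30.000, 12.500], [7.250, 37.500]] (det J = 1034.375).
Solving J·Δ = −F gives Δ = (-0.956, -0.465).
Then the next iterate is (x, y)₁ = (1.544, 1.035).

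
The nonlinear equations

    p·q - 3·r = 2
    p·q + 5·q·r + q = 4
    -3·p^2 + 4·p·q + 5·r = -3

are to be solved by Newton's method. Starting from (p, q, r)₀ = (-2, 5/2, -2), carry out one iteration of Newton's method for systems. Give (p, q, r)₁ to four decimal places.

(-0.9374, 1.3651, -0.6912)

At (-2, 5/2, -2): F = (-1.0000, -31.5000, -39.0000).
Jacobian J = [[q, p, -3], [q, p + 5·r + 1, 5·q], [-6·p + 4·q, 4·p, 5]].
At the point, J = [[2.5000, -2.0000, -3.0000], [2.5000, -11.0000, 12.5000], [22.0000, -8.0000, 5.0000]] (det J = -1078.5000).
Solving J·Δ = −F gives Δ = (1.0626, -1.1349, 1.3088).
Then the next iterate is (p, q, r)₁ = (-0.9374, 1.3651, -0.6912).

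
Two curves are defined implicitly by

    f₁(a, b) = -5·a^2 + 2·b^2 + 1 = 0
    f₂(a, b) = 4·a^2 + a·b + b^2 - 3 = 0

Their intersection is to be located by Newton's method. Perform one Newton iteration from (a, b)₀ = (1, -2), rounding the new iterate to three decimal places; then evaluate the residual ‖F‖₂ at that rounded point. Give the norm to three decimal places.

0.964

At (1, -2): F = (4.000, 3.000).
Jacobian J = [[-10·a, 4·b], [8·a + b, a + 2·b]].
At the point, J = [[-10.000, -8.000], [6.000, -3.000]] (det J = 78.000).
Solving J·Δ = −F gives Δ = (-0.154, 0.692).
Then the next iterate is (a, b)₁ = (0.846, -1.308).
Re-evaluating at (0.846, -1.308): F = (0.84315, 0.46716), so ‖F‖₂ = 0.964.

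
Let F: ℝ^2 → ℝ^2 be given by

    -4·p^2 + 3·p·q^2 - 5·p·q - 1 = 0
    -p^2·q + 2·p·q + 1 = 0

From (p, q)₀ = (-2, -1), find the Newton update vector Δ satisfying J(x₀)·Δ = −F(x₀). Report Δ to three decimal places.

At (-2, -1): F = (-33.000, 9.000).
Jacobian J = [[-8·p + 3·q^2 - 5·q, 6·p·q - 5·p], [-2·p·q + 2·q, -p^2 + 2·p]].
At the point, J = [[24.000, 22.000], [-6.000, -8.000]] (det J = -60.000).
Solving J·Δ = −F gives Δ = (1.100, 0.300).

(1.100, 0.300)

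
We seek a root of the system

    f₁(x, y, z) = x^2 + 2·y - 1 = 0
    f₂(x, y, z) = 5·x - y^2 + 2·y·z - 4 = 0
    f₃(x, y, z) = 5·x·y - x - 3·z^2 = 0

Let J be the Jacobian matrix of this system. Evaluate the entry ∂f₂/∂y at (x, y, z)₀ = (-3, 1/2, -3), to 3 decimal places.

-7.000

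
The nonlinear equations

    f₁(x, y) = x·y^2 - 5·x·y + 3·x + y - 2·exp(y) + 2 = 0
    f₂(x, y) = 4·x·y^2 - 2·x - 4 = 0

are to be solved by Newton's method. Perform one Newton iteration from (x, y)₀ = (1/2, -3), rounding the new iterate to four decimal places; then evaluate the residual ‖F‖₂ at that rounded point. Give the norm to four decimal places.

5.9297

At (1/2, -3): F = (12.400426, 13.0000).
Jacobian J = [[y^2 - 5·y + 3, 2·x·y - 5·x - 2·exp(y) + 1], [4·y^2 - 2, 8·x·y]].
At the point, J = [[27.0000, -4.599574], [34.0000, -12.0000]] (det J = -167.614479).
Solving J·Δ = −F gives Δ = (-0.5310, -0.4213).
Then the next iterate is (x, y)₁ = (-0.0310, -3.4213).
Re-evaluating at (-0.0310, -3.4213): F = (-2.472805, -5.389456), so ‖F‖₂ = 5.9297.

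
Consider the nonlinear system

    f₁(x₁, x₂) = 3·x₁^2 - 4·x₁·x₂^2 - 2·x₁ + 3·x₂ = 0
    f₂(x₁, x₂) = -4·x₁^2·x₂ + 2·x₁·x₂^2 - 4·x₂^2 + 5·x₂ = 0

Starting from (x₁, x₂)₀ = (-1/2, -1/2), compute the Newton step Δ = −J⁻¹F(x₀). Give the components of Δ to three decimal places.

At (-1/2, -1/2): F = (0.750, -3.250).
Jacobian J = [[6·x₁ - 4·x₂^2 - 2, -8·x₁·x₂ + 3], [-8·x₁·x₂ + 2·x₂^2, -4·x₁^2 + 4·x₁·x₂ - 8·x₂ + 5]].
At the point, J = [[-6.000, 1.000], [-1.500, 9.000]] (det J = -52.500).
Solving J·Δ = −F gives Δ = (0.190, 0.393).

(0.190, 0.393)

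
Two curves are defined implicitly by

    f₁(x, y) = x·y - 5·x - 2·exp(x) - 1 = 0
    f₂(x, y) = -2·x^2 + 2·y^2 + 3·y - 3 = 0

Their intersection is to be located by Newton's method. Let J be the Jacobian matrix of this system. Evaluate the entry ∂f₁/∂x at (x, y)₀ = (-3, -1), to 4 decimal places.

-6.0996

∂f₁/∂x = y - 2·exp(x) - 5.
At (-3, -1) this is -6.0996.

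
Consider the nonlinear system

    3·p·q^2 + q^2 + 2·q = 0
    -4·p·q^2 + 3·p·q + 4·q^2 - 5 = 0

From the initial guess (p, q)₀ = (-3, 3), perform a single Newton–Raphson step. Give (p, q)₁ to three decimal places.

At (-3, 3): F = (-66.000, 112.000).
Jacobian J = [[3·q^2, 6·p·q + 2·q + 2], [-4·q^2 + 3·q, -8·p·q + 3·p + 8·q]].
At the point, J = [[27.000, -46.000], [-27.000, 87.000]] (det J = 1107.000).
Solving J·Δ = −F gives Δ = (0.533, -1.122).
Then the next iterate is (p, q)₁ = (-2.467, 1.878).

(-2.467, 1.878)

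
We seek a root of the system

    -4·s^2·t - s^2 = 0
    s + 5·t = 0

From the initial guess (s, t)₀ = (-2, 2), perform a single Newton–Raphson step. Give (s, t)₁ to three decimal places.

(-1.735, 0.347)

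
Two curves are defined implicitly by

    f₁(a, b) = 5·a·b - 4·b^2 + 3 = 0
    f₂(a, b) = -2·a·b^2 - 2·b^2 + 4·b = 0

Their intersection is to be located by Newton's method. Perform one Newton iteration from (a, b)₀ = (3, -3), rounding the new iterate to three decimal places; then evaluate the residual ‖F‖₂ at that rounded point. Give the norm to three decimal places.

273.960

At (3, -3): F = (-78.000, -84.000).
Jacobian J = [[5·b, 5·a - 8·b], [-2·b^2, -4·a·b - 4·b + 4]].
At the point, J = [[-15.000, 39.000], [-18.000, 52.000]] (det J = -78.000).
Solving J·Δ = −F gives Δ = (-10.000, -1.846).
Then the next iterate is (a, b)₁ = (-7.000, -4.846).
Re-evaluating at (-7.000, -4.846): F = (78.67514, 262.42059), so ‖F‖₂ = 273.960.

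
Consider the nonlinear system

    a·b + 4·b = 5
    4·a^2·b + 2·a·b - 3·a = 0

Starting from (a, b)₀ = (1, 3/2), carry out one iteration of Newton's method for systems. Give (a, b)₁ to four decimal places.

At (1, 3/2): F = (2.5000, 6.0000).
Jacobian J = [[b, a + 4], [8·a·b + 2·b - 3, 4·a^2 + 2·a]].
At the point, J = [[1.5000, 5.0000], [12.0000, 6.0000]] (det J = -51.0000).
Solving J·Δ = −F gives Δ = (-0.2941, -0.4118).
Then the next iterate is (a, b)₁ = (0.7059, 1.0882).

(0.7059, 1.0882)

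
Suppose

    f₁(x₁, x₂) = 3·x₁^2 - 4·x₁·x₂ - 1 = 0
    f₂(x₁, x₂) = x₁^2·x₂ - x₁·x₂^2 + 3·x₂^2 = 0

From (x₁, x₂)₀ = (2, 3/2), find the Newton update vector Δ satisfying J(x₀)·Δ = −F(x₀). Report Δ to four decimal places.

(-0.8194, -0.7396)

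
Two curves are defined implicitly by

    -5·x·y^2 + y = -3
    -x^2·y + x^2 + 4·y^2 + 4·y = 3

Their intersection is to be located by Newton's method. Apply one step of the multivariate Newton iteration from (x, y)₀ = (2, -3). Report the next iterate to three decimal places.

(2.933, -0.837)

At (2, -3): F = (-90.000, 37.000).
Jacobian J = [[-5·y^2, -10·x·y + 1], [-2·x·y + 2·x, -x^2 + 8·y + 4]].
At the point, J = [[-45.000, 61.000], [16.000, -24.000]] (det J = 104.000).
Solving J·Δ = −F gives Δ = (0.933, 2.163).
Then the next iterate is (x, y)₁ = (2.933, -0.837).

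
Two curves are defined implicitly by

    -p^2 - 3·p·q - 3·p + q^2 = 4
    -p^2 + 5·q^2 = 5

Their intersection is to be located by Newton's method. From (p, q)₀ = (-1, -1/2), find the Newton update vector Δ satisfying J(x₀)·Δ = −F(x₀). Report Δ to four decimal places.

At (-1, -1/2): F = (-3.2500, -4.7500).
Jacobian J = [[-2·p - 3·q - 3, -3·p + 2·q], [-2·p, 10·q]].
At the point, J = [[0.5000, 2.0000], [2.0000, -5.0000]] (det J = -6.5000).
Solving J·Δ = −F gives Δ = (3.9615, 0.6346).

(3.9615, 0.6346)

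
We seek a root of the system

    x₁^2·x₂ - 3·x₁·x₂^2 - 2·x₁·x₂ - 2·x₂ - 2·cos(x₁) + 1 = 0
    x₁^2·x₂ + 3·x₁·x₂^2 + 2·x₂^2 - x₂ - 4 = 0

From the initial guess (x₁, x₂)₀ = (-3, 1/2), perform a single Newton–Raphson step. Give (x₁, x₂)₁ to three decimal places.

(-4.130, -0.292)

At (-3, 1/2): F = (11.72998, -1.750).
Jacobian J = [[2·x₁·x₂ - 3·x₂^2 - 2·x₂ + 2·sin(x₁), x₁^2 - 6·x₁·x₂ - 2·x₁ - 2], [2·x₁·x₂ + 3·x₂^2, x₁^2 + 6·x₁·x₂ + 4·x₂ - 1]].
At the point, J = [[-5.03224, 22.000], [-2.250, 1.000]] (det J = 44.46776).
Solving J·Δ = −F gives Δ = (-1.130, -0.792).
Then the next iterate is (x₁, x₂)₁ = (-4.130, -0.292).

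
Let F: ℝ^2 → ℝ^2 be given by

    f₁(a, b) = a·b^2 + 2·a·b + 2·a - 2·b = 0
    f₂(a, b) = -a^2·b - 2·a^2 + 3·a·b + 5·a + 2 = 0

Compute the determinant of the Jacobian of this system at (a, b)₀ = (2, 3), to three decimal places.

118.000

J = [[b^2 + 2·b + 2, 2·a·b + 2·a - 2], [-2·a·b - 4·a + 3·b + 5, -a^2 + 3·a]].
At the point, J = [[17.000, 14.000], [-6.000, 2.000]].
det J = 118.000.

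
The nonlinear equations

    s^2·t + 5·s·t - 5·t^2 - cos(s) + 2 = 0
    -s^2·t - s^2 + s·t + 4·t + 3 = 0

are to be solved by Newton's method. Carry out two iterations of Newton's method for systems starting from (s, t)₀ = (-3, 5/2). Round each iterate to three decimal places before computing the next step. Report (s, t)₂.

(-1.957, 0.482)

At (-3, 5/2): F = (-43.26001, -26.000).
Jacobian J = [[2·s·t + 5·t + sin(s), s^2 + 5·s - 10·t], [-2·s·t - 2·s + t, -s^2 + s + 4]].
At the point, J = [[-2.64112, -31.000], [23.500, -8.000]] (det J = 749.62896).
Solving J·Δ = −F gives Δ = (0.614, -1.448).
Then the next iterate is (s, t)₁ = (-2.386, 1.052).
Round to (-2.386, 1.052) and repeat: F = (-9.36698, -6.98410), J = [[-0.44586, -16.75700], [10.84414, -4.07900]].
Δ = (0.429, -0.570), so (s, t)₂ = (-1.957, 0.482).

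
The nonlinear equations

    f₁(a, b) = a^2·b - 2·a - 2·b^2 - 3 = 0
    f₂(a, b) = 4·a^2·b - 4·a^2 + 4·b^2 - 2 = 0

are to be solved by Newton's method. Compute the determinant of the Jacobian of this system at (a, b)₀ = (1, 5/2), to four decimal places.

180.0000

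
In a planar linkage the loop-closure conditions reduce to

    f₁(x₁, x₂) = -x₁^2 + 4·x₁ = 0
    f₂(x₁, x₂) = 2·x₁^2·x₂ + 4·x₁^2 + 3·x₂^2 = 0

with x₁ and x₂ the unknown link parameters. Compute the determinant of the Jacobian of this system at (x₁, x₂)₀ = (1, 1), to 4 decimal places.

J = [[-2·x₁ + 4, 0], [4·x₁·x₂ + 8·x₁, 2·x₁^2 + 6·x₂]].
At the point, J = [[2.0000, 0.0000], [12.0000, 8.0000]].
det J = 16.0000.

16.0000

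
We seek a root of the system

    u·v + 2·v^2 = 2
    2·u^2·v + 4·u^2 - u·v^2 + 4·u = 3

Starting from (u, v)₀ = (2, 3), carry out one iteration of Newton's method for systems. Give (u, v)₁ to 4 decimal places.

(1.0717, 1.6275)

At (2, 3): F = (22.0000, 27.0000).
Jacobian J = [[v, u + 4·v], [4·u·v + 8·u - v^2 + 4, 2·u^2 - 2·u·v]].
At the point, J = [[3.0000, 14.0000], [35.0000, -4.0000]] (det J = -502.0000).
Solving J·Δ = −F gives Δ = (-0.9283, -1.3725).
Then the next iterate is (u, v)₁ = (1.0717, 1.6275).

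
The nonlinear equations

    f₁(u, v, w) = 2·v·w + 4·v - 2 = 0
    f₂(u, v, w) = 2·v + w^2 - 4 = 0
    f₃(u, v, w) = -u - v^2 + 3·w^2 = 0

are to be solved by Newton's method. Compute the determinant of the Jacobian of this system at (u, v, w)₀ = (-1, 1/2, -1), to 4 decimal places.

J = [[0, 2·w + 4, 2·v], [0, 2, 2·w], [-1, -2·v, 6·w]].
At the point, J = [[0.0000, 2.0000, 1.0000], [0.0000, 2.0000, -2.0000], [-1.0000, -1.0000, -6.0000]].
det J = 6.0000.

6.0000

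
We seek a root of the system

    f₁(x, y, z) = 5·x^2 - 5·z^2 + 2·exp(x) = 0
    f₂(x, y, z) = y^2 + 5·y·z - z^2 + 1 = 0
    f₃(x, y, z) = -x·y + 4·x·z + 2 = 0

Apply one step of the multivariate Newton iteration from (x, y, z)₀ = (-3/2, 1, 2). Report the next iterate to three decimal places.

At (-3/2, 1, 2): F = (-8.30374, 8.000, -8.500).
Jacobian J = [[10·x + 2·exp(x), 0, -10·z], [0, 2·y + 5·z, 5·y - 2·z], [-y + 4·z, -x, 4·x]].
At the point, J = [[-14.55374, 0.000, -20.000], [0.000, 12.000, 1.000], [7.000, 1.500, -6.000]] (det J = 2749.69987).
Solving J·Δ = −F gives Δ = (0.607, -0.595, -0.857).
Then the next iterate is (x, y, z)₁ = (-0.893, 0.405, 1.143).

(-0.893, 0.405, 1.143)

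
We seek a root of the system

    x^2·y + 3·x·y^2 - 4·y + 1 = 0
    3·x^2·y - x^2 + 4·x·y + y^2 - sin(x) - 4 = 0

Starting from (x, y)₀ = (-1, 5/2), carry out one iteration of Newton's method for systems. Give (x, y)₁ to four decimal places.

(-13.4181, -8.3888)

At (-1, 5/2): F = (-25.2500, -0.408529).
Jacobian J = [[2·x·y + 3·y^2, x^2 + 6·x·y - 4], [6·x·y - 2·x + 4·y - cos(x), 3·x^2 + 4·x + 2·y]].
At the point, J = [[13.7500, -18.0000], [-3.540302, 4.0000]] (det J = -8.725442).
Solving J·Δ = −F gives Δ = (-12.4181, -10.8888).
Then the next iterate is (x, y)₁ = (-13.4181, -8.3888).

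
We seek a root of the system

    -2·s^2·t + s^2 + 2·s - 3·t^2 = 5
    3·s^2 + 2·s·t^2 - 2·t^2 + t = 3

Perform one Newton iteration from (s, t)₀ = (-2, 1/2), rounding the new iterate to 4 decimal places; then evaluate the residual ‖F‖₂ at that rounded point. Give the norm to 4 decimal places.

At (-2, 1/2): F = (-9.7500, 8.0000).
Jacobian J = [[-4·s·t + 2·s + 2, -2·s^2 - 6·t], [6·s + 2·t^2, 4·s·t - 4·t + 1]].
At the point, J = [[2.0000, -11.0000], [-11.5000, -5.0000]] (det J = -136.5000).
Solving J·Δ = −F gives Δ = (1.0018, -0.7042).
Then the next iterate is (s, t)₁ = (-0.9982, -0.2042).
Re-evaluating at (-0.9982, -0.2042): F = (-5.718159, -0.381631), so ‖F‖₂ = 5.7309.

5.7309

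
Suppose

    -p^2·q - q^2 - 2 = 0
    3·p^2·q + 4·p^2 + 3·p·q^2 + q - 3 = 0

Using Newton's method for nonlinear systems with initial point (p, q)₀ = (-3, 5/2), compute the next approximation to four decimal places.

(-1.7718, 1.6195)

At (-3, 5/2): F = (-30.7500, 46.7500).
Jacobian J = [[-2·p·q, -p^2 - 2·q], [6·p·q + 8·p + 3·q^2, 3·p^2 + 6·p·q + 1]].
At the point, J = [[15.0000, -14.0000], [-50.2500, -17.0000]] (det J = -958.5000).
Solving J·Δ = −F gives Δ = (1.2282, -0.8805).
Then the next iterate is (p, q)₁ = (-1.7718, 1.6195).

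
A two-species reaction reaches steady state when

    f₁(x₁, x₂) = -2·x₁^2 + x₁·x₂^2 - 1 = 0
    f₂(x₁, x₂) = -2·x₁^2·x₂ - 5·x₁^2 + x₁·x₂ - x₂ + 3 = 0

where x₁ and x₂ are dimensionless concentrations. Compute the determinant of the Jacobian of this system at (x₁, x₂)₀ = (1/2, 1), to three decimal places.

7.000

J = [[-4·x₁ + x₂^2, 2·x₁·x₂], [-4·x₁·x₂ - 10·x₁ + x₂, -2·x₁^2 + x₁ - 1]].
At the point, J = [[-1.000, 1.000], [-6.000, -1.000]].
det J = 7.000.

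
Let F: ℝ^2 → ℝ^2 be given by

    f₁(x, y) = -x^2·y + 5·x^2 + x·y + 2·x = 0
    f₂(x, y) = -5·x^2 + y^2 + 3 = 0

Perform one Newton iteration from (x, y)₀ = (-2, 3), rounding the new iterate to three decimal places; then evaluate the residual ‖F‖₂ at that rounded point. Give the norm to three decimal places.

At (-2, 3): F = (-2.000, -8.000).
Jacobian J = [[-2·x·y + 10·x + y + 2, -x^2 + x], [-10·x, 2·y]].
At the point, J = [[-3.000, -6.000], [20.000, 6.000]] (det J = 102.000).
Solving J·Δ = −F gives Δ = (0.588, -0.627).
Then the next iterate is (x, y)₁ = (-1.412, 2.373).
Re-evaluating at (-1.412, 2.373): F = (-0.93711, -1.33759), so ‖F‖₂ = 1.633.

1.633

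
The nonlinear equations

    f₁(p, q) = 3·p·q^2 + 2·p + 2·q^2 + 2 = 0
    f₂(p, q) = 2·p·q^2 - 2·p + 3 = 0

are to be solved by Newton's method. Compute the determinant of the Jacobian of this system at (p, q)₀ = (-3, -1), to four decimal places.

60.0000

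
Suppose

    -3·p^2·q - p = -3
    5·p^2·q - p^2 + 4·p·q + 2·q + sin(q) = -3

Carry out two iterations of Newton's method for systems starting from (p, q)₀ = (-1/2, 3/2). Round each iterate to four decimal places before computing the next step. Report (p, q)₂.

(-2.3005, 0.5670)

At (-1/2, 3/2): F = (2.3750, 5.622495).
Jacobian J = [[-6·p·q - 1, -3·p^2], [10·p·q - 2·p + 4·q, 5·p^2 + 4·p + cos(q) + 2]].
At the point, J = [[3.5000, -0.7500], [-0.5000, 1.320737]] (det J = 4.247580).
Solving J·Δ = −F gives Δ = (-1.7312, -4.9125).
Then the next iterate is (p, q)₁ = (-2.2312, -3.4125).
Round to (-2.2312, -3.4125) and repeat: F = (56.196070, -63.021217), J = [[-46.683820, -14.934760], [66.9521, 17.002939]].
Δ = (-0.0693, 3.9795), so (p, q)₂ = (-2.3005, 0.5670).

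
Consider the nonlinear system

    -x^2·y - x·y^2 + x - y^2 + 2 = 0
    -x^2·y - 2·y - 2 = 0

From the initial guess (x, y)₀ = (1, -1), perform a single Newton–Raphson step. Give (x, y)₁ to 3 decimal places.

At (1, -1): F = (2.000, 1.000).
Jacobian J = [[-2·x·y - y^2 + 1, -x^2 - 2·x·y - 2·y], [-2·x·y, -x^2 - 2]].
At the point, J = [[2.000, 3.000], [2.000, -3.000]] (det J = -12.000).
Solving J·Δ = −F gives Δ = (-0.750, -0.167).
Then the next iterate is (x, y)₁ = (0.250, -1.167).

(0.250, -1.167)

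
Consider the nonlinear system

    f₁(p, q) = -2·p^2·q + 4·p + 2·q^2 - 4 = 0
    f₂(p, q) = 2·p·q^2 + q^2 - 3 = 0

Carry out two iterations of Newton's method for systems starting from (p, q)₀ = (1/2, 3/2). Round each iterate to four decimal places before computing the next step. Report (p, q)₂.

At (1/2, 3/2): F = (1.7500, 1.5000).
Jacobian J = [[-4·p·q + 4, -2·p^2 + 4·q], [2·q^2, 4·p·q + 2·q]].
At the point, J = [[1.0000, 5.5000], [4.5000, 6.0000]] (det J = -18.7500).
Solving J·Δ = −F gives Δ = (0.1200, -0.3400).
Then the next iterate is (p, q)₁ = (0.6200, 1.1600).
Round to (0.6200, 1.1600) and repeat: F = (0.279392, 0.014144), J = [[1.1232, 3.8712], [2.6912, 5.1968]].
Δ = (0.3050, -0.1607), so (p, q)₂ = (0.9250, 0.9993).

(0.9250, 0.9993)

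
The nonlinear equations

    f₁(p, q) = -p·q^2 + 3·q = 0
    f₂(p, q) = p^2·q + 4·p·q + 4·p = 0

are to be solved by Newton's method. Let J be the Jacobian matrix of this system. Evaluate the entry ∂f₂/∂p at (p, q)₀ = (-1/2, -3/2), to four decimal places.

-0.5000

∂f₂/∂p = 2·p·q + 4·q + 4.
At (-1/2, -3/2) this is -0.5000.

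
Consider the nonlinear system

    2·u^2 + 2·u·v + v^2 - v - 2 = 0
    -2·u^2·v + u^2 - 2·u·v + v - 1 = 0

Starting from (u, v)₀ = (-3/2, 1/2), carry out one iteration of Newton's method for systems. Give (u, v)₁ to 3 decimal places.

(3.750, -8.000)

At (-3/2, 1/2): F = (0.750, 1.000).
Jacobian J = [[4·u + 2·v, 2·u + 2·v - 1], [-4·u·v + 2·u - 2·v, -2·u^2 - 2·u + 1]].
At the point, J = [[-5.000, -3.000], [-1.000, -0.500]] (det J = -0.500).
Solving J·Δ = −F gives Δ = (5.250, -8.500).
Then the next iterate is (u, v)₁ = (3.750, -8.000).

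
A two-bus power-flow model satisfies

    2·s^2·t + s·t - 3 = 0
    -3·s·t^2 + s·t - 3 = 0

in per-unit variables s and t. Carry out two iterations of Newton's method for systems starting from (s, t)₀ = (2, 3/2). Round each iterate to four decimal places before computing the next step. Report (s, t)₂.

At (2, 3/2): F = (12.0000, -13.5000).
Jacobian J = [[4·s·t + t, 2·s^2 + s], [-3·t^2 + t, -6·s·t + s]].
At the point, J = [[13.5000, 10.0000], [-5.2500, -16.0000]] (det J = -163.5000).
Solving J·Δ = −F gives Δ = (-0.3486, -0.7294).
Then the next iterate is (s, t)₁ = (1.6514, 0.7706).
Round to (1.6514, 0.7706) and repeat: F = (2.475609, -4.669356), J = [[5.860875, 7.105644], [-1.010873, -5.984013]].
Δ = (0.6585, -0.8915), so (s, t)₂ = (2.3099, -0.1209).

(2.3099, -0.1209)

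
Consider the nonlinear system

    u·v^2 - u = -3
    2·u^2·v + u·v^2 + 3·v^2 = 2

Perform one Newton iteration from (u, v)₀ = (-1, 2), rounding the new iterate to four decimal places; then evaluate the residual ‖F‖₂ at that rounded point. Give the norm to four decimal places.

9.2332

At (-1, 2): F = (0.0000, 10.0000).
Jacobian J = [[v^2 - 1, 2·u·v], [4·u·v + v^2, 2·u^2 + 2·u·v + 6·v]].
At the point, J = [[3.0000, -4.0000], [-4.0000, 10.0000]] (det J = 14.0000).
Solving J·Δ = −F gives Δ = (-2.8571, -2.1429).
Then the next iterate is (u, v)₁ = (-3.8571, -0.1429).
Re-evaluating at (-3.8571, -0.1429): F = (6.778336, -6.269412), so ‖F‖₂ = 9.2332.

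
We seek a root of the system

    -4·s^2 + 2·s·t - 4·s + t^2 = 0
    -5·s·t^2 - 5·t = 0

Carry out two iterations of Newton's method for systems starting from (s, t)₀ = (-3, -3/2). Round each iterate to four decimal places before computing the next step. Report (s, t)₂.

At (-3, -3/2): F = (-12.7500, 41.2500).
Jacobian J = [[-8·s + 2·t - 4, 2·s + 2·t], [-5·t^2, -10·s·t - 5]].
At the point, J = [[17.0000, -9.0000], [-11.2500, -50.0000]] (det J = -951.2500).
Solving J·Δ = −F gives Δ = (1.0604, 0.5864).
Then the next iterate is (s, t)₁ = (-1.9396, -0.9136).
Round to (-1.9396, -0.9136) and repeat: F = (-2.911091, 12.662581), J = [[9.6896, -5.7064], [-4.173325, -22.720186]].
Δ = (0.5673, 0.4531), so (s, t)₂ = (-1.3723, -0.4605).

(-1.3723, -0.4605)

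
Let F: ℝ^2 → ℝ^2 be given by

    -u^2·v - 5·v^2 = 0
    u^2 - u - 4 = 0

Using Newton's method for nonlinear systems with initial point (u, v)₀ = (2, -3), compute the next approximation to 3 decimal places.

(2.667, -2.038)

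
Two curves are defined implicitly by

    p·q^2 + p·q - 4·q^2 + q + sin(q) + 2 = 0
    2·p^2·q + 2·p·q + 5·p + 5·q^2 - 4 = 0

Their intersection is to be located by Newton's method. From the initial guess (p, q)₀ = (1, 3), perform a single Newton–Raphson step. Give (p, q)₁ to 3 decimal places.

At (1, 3): F = (-18.85888, 58.000).
Jacobian J = [[q^2 + q, 2·p·q + p - 8·q + cos(q) + 1], [4·p·q + 2·q + 5, 2·p^2 + 2·p + 10·q]].
At the point, J = [[12.000, -16.98999], [23.000, 34.000]] (det J = 798.76983).
Solving J·Δ = −F gives Δ = (-0.431, -1.414).
Then the next iterate is (p, q)₁ = (0.569, 1.586).

(0.569, 1.586)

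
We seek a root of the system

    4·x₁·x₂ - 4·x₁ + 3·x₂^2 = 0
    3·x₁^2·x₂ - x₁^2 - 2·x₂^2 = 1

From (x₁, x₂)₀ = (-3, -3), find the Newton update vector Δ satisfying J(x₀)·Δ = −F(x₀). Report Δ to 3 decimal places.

(0.293, 2.344)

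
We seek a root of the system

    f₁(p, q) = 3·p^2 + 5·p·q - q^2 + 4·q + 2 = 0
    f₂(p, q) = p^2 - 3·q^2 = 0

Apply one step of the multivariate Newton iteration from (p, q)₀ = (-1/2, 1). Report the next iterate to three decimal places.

(-2.170, 0.820)

At (-1/2, 1): F = (3.250, -2.750).
Jacobian J = [[6·p + 5·q, 5·p - 2·q + 4], [2·p, -6·q]].
At the point, J = [[2.000, -0.500], [-1.000, -6.000]] (det J = -12.500).
Solving J·Δ = −F gives Δ = (-1.670, -0.180).
Then the next iterate is (p, q)₁ = (-2.170, 0.820).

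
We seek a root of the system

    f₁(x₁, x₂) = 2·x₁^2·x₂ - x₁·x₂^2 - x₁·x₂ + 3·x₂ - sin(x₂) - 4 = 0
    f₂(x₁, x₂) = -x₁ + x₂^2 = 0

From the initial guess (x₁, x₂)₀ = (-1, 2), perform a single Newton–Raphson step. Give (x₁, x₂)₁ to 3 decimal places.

At (-1, 2): F = (11.09070, 5.000).
Jacobian J = [[4·x₁·x₂ - x₂^2 - x₂, 2·x₁^2 - 2·x₁·x₂ - x₁ - cos(x₂) + 3], [-1, 2·x₂]].
At the point, J = [[-14.000, 10.41615], [-1.000, 4.000]] (det J = -45.58385).
Solving J·Δ = −F gives Δ = (-0.169, -1.292).
Then the next iterate is (x₁, x₂)₁ = (-1.169, 0.708).

(-1.169, 0.708)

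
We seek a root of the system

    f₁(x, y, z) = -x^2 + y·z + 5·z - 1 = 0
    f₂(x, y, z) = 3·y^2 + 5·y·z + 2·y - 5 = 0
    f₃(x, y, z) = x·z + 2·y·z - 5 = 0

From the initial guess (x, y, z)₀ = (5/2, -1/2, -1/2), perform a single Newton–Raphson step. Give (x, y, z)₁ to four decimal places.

(2.8017, -3.1777, 1.6488)

At (5/2, -1/2, -1/2): F = (-9.5000, -4.0000, -5.7500).
Jacobian J = [[-2·x, z, y + 5], [0, 6·y + 5·z + 2, 5·y], [z, 2·z, x + 2·y]].
At the point, J = [[-5.0000, -0.5000, 4.5000], [0.0000, -3.5000, -2.5000], [-0.5000, -1.0000, 1.5000]] (det J = 30.2500).
Solving J·Δ = −F gives Δ = (0.3017, -2.6777, 2.1488).
Then the next iterate is (x, y, z)₁ = (2.8017, -3.1777, 1.6488).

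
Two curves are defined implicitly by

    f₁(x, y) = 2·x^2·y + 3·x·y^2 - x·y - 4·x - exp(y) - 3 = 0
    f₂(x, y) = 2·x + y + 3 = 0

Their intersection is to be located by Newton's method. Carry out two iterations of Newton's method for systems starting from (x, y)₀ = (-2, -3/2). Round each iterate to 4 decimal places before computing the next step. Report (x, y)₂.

(-1.5514, 0.1028)

At (-2, -3/2): F = (-23.723130, -2.5000).
Jacobian J = [[4·x·y + 3·y^2 - y - 4, 2·x^2 + 6·x·y - x - exp(y)], [2, 1]].
At the point, J = [[16.2500, 27.776870], [2.0000, 1.0000]] (det J = -39.303740).
Solving J·Δ = −F gives Δ = (1.1632, 0.1736).
Then the next iterate is (x, y)₁ = (-0.8368, -1.3264).
Round to (-0.8368, -1.3264) and repeat: F = (-7.302384, 0.0000), J = [[7.044137, 8.631427], [2.0000, 1.0000]].
Δ = (-0.7146, 1.4292), so (x, y)₂ = (-1.5514, 0.1028).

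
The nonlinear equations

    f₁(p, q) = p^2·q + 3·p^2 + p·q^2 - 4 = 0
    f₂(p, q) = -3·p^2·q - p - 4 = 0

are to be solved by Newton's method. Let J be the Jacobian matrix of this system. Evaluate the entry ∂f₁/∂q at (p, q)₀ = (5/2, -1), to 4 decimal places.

∂f₁/∂q = p^2 + 2·p·q.
At (5/2, -1) this is 1.2500.

1.2500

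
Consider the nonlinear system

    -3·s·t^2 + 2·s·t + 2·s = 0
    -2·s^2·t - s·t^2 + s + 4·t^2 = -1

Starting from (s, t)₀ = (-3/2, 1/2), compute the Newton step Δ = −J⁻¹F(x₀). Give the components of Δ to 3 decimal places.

At (-3/2, 1/2): F = (-3.375, -1.375).
Jacobian J = [[-3·t^2 + 2·t + 2, -6·s·t + 2·s], [-4·s·t - t^2 + 1, -2·s^2 - 2·s·t + 8·t]].
At the point, J = [[2.250, 1.500], [3.750, 1.000]] (det J = -3.375).
Solving J·Δ = −F gives Δ = (-0.389, 2.833).

(-0.389, 2.833)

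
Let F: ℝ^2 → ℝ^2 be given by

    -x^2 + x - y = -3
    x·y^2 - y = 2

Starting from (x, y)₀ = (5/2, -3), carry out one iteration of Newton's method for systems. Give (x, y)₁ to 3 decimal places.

(2.671, -1.435)

At (5/2, -3): F = (2.250, 23.500).
Jacobian J = [[-2·x + 1, -1], [y^2, 2·x·y - 1]].
At the point, J = [[-4.000, -1.000], [9.000, -16.000]] (det J = 73.000).
Solving J·Δ = −F gives Δ = (0.171, 1.565).
Then the next iterate is (x, y)₁ = (2.671, -1.435).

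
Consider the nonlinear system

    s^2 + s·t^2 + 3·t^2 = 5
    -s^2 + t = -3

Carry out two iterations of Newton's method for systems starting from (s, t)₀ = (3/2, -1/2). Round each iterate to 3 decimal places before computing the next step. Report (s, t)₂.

At (3/2, -1/2): F = (-1.625, 0.250).
Jacobian J = [[2·s + t^2, 2·s·t + 6·t], [-2·s, 1]].
At the point, J = [[3.250, -4.500], [-3.000, 1.000]] (det J = -10.250).
Solving J·Δ = −F gives Δ = (-0.049, -0.396).
Then the next iterate is (s, t)₁ = (1.451, -0.896).
Round to (1.451, -0.896) and repeat: F = (0.67874, -0.00140), J = [[3.70482, -7.97619], [-2.902, 1.000]].
Δ = (0.034, 0.101), so (s, t)₂ = (1.485, -0.795).

(1.485, -0.795)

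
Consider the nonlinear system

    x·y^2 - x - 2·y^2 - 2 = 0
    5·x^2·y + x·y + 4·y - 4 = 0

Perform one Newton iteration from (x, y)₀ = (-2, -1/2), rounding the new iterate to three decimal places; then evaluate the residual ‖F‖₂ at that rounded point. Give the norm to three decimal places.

5.383

At (-2, -1/2): F = (-1.000, -15.000).
Jacobian J = [[y^2 - 1, 2·x·y - 4·y], [10·x·y + y, 5·x^2 + x + 4]].
At the point, J = [[-0.750, 4.000], [9.500, 22.000]] (det J = -54.500).
Solving J·Δ = −F gives Δ = (0.697, 0.381).
Then the next iterate is (x, y)₁ = (-1.303, -0.119).
Re-evaluating at (-1.303, -0.119): F = (-0.74377, -5.33114), so ‖F‖₂ = 5.383.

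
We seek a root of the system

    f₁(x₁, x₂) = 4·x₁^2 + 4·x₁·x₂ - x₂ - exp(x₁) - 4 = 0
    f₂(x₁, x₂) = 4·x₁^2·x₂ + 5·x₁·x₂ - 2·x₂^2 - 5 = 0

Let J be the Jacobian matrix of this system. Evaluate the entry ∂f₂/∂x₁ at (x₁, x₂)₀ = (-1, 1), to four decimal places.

∂f₂/∂x₁ = 8·x₁·x₂ + 5·x₂.
At (-1, 1) this is -3.0000.

-3.0000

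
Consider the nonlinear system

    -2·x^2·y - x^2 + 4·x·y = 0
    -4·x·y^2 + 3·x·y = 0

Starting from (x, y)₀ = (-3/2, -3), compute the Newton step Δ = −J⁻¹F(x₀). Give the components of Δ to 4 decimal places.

(0.7663, 0.8152)

At (-3/2, -3): F = (29.2500, 67.5000).
Jacobian J = [[-4·x·y - 2·x + 4·y, -2·x^2 + 4·x], [-4·y^2 + 3·y, -8·x·y + 3·x]].
At the point, J = [[-27.0000, -10.5000], [-45.0000, -40.5000]] (det J = 621.0000).
Solving J·Δ = −F gives Δ = (0.7663, 0.8152).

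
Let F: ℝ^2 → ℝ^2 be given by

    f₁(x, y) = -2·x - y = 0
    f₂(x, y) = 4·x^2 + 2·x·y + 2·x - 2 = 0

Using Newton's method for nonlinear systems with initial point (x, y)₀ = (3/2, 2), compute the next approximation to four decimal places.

At (3/2, 2): F = (-5.0000, 16.0000).
Jacobian J = [[-2, -1], [8·x + 2·y + 2, 2·x]].
At the point, J = [[-2.0000, -1.0000], [18.0000, 3.0000]] (det J = 12.0000).
Solving J·Δ = −F gives Δ = (-0.0833, -4.8333).
Then the next iterate is (x, y)₁ = (1.4167, -2.8333).

(1.4167, -2.8333)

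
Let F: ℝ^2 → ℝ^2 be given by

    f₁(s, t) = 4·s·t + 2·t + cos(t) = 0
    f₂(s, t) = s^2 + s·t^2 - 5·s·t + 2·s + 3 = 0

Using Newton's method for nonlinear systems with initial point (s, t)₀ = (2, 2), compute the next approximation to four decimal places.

At (2, 2): F = (19.583853, -1.0000).
Jacobian J = [[4·t, 4·s - sin(t) + 2], [2·s + t^2 - 5·t + 2, 2·s·t - 5·s]].
At the point, J = [[8.0000, 9.090703], [0.0000, -2.0000]] (det J = -16.0000).
Solving J·Δ = −F gives Δ = (-1.8798, -0.5000).
Then the next iterate is (s, t)₁ = (0.1202, 1.5000).

(0.1202, 1.5000)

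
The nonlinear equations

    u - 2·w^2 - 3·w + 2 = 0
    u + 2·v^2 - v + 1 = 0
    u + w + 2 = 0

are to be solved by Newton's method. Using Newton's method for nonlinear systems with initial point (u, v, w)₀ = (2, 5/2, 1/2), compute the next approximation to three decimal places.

At (2, 5/2, 1/2): F = (2.000, 13.000, 4.500).
Jacobian J = [[1, 0, -4·w - 3], [1, 4·v - 1, 0], [1, 0, 1]].
At the point, J = [[1.000, 0.000, -5.000], [1.000, 9.000, 0.000], [1.000, 0.000, 1.000]] (det J = 54.000).
Solving J·Δ = −F gives Δ = (-4.083, -0.991, -0.417).
Then the next iterate is (u, v, w)₁ = (-2.083, 1.509, 0.083).

(-2.083, 1.509, 0.083)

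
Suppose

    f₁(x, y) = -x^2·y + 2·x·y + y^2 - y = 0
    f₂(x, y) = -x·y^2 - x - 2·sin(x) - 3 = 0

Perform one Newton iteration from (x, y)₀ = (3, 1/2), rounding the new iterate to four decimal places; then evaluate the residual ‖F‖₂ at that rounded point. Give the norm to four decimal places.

27.7437

At (3, 1/2): F = (-1.7500, -7.032240).
Jacobian J = [[-2·x·y + 2·y, -x^2 + 2·x + 2·y - 1], [-y^2 - 2·cos(x) - 1, -2·x·y]].
At the point, J = [[-2.0000, -3.0000], [0.729985, -3.0000]] (det J = 8.189955).
Solving J·Δ = −F gives Δ = (1.9349, -1.8733).
Then the next iterate is (x, y)₁ = (4.9349, -1.3733).
Re-evaluating at (4.9349, -1.3733): F = (23.149358, -15.291196), so ‖F‖₂ = 27.7437.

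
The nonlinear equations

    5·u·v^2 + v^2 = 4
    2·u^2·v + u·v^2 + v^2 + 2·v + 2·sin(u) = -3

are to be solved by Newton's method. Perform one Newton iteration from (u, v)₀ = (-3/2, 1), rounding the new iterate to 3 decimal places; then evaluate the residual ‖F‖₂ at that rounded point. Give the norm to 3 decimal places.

At (-3/2, 1): F = (-10.500, 7.00501).
Jacobian J = [[5·v^2, 10·u·v + 2·v], [4·u·v + v^2 + 2·cos(u), 2·u^2 + 2·u·v + 2·v + 2]].
At the point, J = [[5.000, -13.000], [-4.85853, 5.500]] (det J = -35.66083).
Solving J·Δ = −F gives Δ = (0.934, -0.448).
Then the next iterate is (u, v)₁ = (-0.566, 0.552).
Re-evaluating at (-0.566, 0.552): F = (-4.55761, 3.51739), so ‖F‖₂ = 5.757.

5.757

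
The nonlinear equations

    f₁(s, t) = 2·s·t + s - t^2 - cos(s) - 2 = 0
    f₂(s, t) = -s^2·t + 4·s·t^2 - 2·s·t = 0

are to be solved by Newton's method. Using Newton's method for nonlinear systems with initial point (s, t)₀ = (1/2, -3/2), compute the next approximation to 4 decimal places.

(0.9404, 0.1993)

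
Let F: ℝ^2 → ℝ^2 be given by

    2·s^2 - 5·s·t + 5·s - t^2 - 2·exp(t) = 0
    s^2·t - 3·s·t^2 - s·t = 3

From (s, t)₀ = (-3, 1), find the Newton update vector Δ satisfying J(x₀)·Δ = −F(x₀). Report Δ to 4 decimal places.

(0.7412, -0.3529)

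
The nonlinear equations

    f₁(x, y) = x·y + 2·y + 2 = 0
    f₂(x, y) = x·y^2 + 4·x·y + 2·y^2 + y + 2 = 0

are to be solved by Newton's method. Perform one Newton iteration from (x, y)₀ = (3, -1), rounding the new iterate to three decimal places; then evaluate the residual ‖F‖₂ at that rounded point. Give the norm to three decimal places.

0.802

At (3, -1): F = (-3.000, -6.000).
Jacobian J = [[y, x + 2], [y^2 + 4·y, 2·x·y + 4·x + 4·y + 1]].
At the point, J = [[-1.000, 5.000], [-3.000, 3.000]] (det J = 12.000).
Solving J·Δ = −F gives Δ = (-1.750, 0.250).
Then the next iterate is (x, y)₁ = (1.250, -0.750).
Re-evaluating at (1.250, -0.750): F = (-0.43750, -0.67188), so ‖F‖₂ = 0.802.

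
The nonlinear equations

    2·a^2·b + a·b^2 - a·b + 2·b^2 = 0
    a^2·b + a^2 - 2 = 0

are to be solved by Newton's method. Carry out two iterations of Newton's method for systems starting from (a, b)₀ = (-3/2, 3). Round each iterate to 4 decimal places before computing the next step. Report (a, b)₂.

At (-3/2, 3): F = (22.5000, 7.0000).
Jacobian J = [[4·a·b + b^2 - b, 2·a^2 + 2·a·b - a + 4·b], [2·a·b + 2·a, a^2]].
At the point, J = [[-12.0000, 9.0000], [-12.0000, 2.2500]] (det J = 81.0000).
Solving J·Δ = −F gives Δ = (0.1528, -2.2963).
Then the next iterate is (a, b)₁ = (-1.3472, 0.7037).
Round to (-1.3472, 0.7037) and repeat: F = (3.825645, 1.092127), J = [[-4.000605, 5.895846], [-4.590449, 1.814948]].
Δ = (-0.0255, -0.6662), so (a, b)₂ = (-1.3727, 0.0375).

(-1.3727, 0.0375)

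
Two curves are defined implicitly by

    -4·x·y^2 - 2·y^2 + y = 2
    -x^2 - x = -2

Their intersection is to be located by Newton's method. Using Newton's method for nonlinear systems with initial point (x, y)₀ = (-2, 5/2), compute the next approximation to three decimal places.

At (-2, 5/2): F = (38.000, 0.000).
Jacobian J = [[-4·y^2, -8·x·y - 4·y + 1], [-2·x - 1, 0]].
At the point, J = [[-25.000, 31.000], [3.000, 0.000]] (det J = -93.000).
Solving J·Δ = −F gives Δ = (0.000, -1.226).
Then the next iterate is (x, y)₁ = (-2.000, 1.274).

(-2.000, 1.274)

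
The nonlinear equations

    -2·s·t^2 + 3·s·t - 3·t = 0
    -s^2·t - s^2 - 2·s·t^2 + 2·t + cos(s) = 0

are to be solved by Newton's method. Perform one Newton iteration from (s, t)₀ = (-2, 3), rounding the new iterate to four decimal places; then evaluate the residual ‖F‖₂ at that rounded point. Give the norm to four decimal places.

At (-2, 3): F = (9.0000, 25.583853).
Jacobian J = [[-2·t^2 + 3·t, -4·s·t + 3·s - 3], [-2·s·t - 2·s - 2·t^2 - sin(s), -s^2 - 4·s·t + 2]].
At the point, J = [[-9.0000, 15.0000], [-1.090703, 22.0000]] (det J = -181.639461).
Solving J·Δ = −F gives Δ = (-1.0227, -1.2136).
Then the next iterate is (s, t)₁ = (-3.0227, 1.7864).
Re-evaluating at (-3.0227, 1.7864): F = (-2.266222, -3.586453), so ‖F‖₂ = 4.2425.

4.2425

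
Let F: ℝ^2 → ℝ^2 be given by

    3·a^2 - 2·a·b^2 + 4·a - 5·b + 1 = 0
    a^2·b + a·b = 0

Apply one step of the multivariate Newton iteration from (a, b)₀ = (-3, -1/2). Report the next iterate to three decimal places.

(-1.538, -0.609)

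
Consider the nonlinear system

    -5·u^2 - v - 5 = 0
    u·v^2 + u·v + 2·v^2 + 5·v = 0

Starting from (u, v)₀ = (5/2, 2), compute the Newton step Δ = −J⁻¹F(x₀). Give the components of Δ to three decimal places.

(-1.492, -0.943)

At (5/2, 2): F = (-38.250, 33.000).
Jacobian J = [[-10·u, -1], [v^2 + v, 2·u·v + u + 4·v + 5]].
At the point, J = [[-25.000, -1.000], [6.000, 25.500]] (det J = -631.500).
Solving J·Δ = −F gives Δ = (-1.492, -0.943).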